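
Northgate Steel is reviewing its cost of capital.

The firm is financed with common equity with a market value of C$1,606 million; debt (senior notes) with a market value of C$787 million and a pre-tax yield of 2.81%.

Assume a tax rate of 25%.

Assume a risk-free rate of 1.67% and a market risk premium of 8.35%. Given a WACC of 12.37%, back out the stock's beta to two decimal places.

1.88

Total capital V = 1606 + 787 = 2393.
Equity weight = 1606/2393 = 0.6711.
Senior notes weight = 787/2393 = 0.3289.
Debt contribution = 0.3289 × 2.81% × (1 − 25%) = 0.6931%.
Required equity contribution = 12.37% − 0.6931% = 11.6769%  ⇒  Re = 17.3990%.
CAPM: 17.3990% = 1.67% + β × 8.35%  ⇒  β = 1.8837.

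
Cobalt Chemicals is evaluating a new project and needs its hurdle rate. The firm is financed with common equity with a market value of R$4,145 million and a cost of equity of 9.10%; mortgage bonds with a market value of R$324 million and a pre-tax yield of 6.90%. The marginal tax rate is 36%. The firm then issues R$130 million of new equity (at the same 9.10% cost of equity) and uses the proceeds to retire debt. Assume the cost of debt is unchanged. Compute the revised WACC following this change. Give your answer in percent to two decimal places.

8.90%

After the change:
Total capital V = 4275 + 194 = 4469.
Equity: weight = 4275/4469 = 0.9566; cost = 9.1%.
Mortgage bonds: weight = 194/4469 = 0.0434; after-tax cost = 6.9% × (1 − 36%) = 4.4160%.
WACC = 0.9566 × 9.1000% + 0.0434 × 4.4160% = 8.8967%.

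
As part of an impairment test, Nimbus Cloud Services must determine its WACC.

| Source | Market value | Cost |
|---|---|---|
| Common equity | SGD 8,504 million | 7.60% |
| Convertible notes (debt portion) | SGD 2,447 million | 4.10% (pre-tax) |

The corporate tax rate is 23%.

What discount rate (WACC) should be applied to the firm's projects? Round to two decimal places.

6.61%

Total capital V = 8504 + 2447 = 10951.
Equity: weight = 8504/10951 = 0.7766; cost = 7.6%.
Convertible notes (debt portion): weight = 2447/10951 = 0.2234; after-tax cost = 4.1% × (1 − 23%) = 3.1570%.
WACC = 0.7766 × 7.6000% + 0.2234 × 3.1570% = 6.6072%.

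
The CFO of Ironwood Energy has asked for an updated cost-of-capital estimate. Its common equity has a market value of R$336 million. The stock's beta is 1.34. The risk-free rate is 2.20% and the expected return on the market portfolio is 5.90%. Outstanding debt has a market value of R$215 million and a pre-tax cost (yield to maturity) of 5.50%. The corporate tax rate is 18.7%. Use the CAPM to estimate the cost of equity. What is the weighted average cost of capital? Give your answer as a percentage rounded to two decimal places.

6.11%

Market risk premium = 5.9% − 2.2% = 3.7%.
Cost of equity via CAPM: Re = 2.2% + 1.34 × 3.7% = 7.1580%.
Total capital V = 336 + 215 = 551.
Equity: weight = 336/551 = 0.6098; cost = 7.158%.
Debt: weight = 215/551 = 0.3902; after-tax cost = 5.5% × (1 − 18.7%) = 4.4715%.
WACC = 0.6098 × 7.1580% + 0.3902 × 4.4715% = 6.1097%.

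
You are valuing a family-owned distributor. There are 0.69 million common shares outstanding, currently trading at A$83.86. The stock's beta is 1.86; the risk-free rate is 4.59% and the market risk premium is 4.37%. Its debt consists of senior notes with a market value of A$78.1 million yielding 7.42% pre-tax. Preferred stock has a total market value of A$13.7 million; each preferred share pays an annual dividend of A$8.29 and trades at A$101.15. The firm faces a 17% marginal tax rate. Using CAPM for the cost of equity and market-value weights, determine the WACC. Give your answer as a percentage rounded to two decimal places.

8.88%

Cost of equity via CAPM: Re = 4.59% + 1.86 × 4.37% = 12.7182%.
Cost of preferred: Rp = 8.29 / 101.15 = 8.1957%.
Market value of equity E = 83.86 × 0.69m = 57.8634m.
Total capital V = 57.8634 + 13.7 + 78.1 = 149.6634.
Equity: weight = 57.8634/149.6634 = 0.3866; cost = 12.7182%.
Preferred: weight = 13.7/149.6634 = 0.0915; cost = 8.1957%.
Senior notes: weight = 78.1/149.6634 = 0.5218; after-tax cost = 7.42% × (1 − 17%) = 6.1586%.
WACC = 0.3866 × 12.7182% + 0.0915 × 8.1957% + 0.5218 × 6.1586% = 8.8812%.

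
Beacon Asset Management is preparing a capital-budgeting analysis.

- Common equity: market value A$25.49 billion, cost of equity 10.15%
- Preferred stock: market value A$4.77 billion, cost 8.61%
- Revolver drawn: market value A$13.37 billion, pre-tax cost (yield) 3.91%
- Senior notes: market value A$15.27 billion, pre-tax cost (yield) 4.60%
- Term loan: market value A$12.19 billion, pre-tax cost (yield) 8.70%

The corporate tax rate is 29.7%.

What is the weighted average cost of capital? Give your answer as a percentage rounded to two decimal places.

Total capital V = 25.49 + 4.77 + 13.37 + 15.27 + 12.19 = 71.09.
Equity: weight = 25.49/71.09 = 0.3586; cost = 10.15%.
Preferred: weight = 4.77/71.09 = 0.0671; cost = 8.61%.
Revolver drawn: weight = 13.37/71.09 = 0.1881; after-tax cost = 3.91% × (1 − 29.7%) = 2.7487%.
Senior notes: weight = 15.27/71.09 = 0.2148; after-tax cost = 4.6% × (1 − 29.7%) = 3.2338%.
Term loan: weight = 12.19/71.09 = 0.1715; after-tax cost = 8.7% × (1 − 29.7%) = 6.1161%.
WACC = 0.3586 × 10.1500% + 0.0671 × 8.6100% + 0.1881 × 2.7487% + 0.2148 × 3.2338% + 0.1715 × 6.1161% = 6.4774%.

6.48%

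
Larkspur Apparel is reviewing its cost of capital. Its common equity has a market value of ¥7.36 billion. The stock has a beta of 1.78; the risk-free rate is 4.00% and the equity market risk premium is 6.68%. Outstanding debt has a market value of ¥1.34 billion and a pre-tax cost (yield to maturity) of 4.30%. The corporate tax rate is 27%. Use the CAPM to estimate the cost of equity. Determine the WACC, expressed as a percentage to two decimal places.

13.93%

Cost of equity via CAPM: Re = 4.0% + 1.78 × 6.68% = 15.8904%.
Total capital V = 7.36 + 1.34 = 8.7.
Equity: weight = 7.36/8.7 = 0.8460; cost = 15.8904%.
Debt: weight = 1.34/8.7 = 0.1540; after-tax cost = 4.3% × (1 − 27%) = 3.1390%.
WACC = 0.8460 × 15.8904% + 0.1540 × 3.1390% = 13.9264%.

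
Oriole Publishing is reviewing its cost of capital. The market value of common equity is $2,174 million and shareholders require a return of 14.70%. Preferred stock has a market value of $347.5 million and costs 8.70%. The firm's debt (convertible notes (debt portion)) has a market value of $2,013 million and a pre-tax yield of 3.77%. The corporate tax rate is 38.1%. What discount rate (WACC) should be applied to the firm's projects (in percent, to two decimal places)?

Total capital V = 2174 + 347.5 + 2013 = 4534.5.
Equity: weight = 2174/4534.5 = 0.4794; cost = 14.7%.
Preferred: weight = 347.5/4534.5 = 0.0766; cost = 8.7%.
Convertible notes (debt portion): weight = 2013/4534.5 = 0.4439; after-tax cost = 3.77% × (1 − 38.1%) = 2.3336%.
WACC = 0.4794 × 14.7000% + 0.0766 × 8.7000% + 0.4439 × 2.3336% = 8.7504%.

8.75%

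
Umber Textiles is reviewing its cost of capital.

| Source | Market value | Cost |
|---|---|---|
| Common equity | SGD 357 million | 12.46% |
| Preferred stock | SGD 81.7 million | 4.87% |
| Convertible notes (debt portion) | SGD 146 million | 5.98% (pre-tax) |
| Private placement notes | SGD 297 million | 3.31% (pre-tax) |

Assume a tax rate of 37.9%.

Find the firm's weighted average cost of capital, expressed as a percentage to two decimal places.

6.80%

Total capital V = 357 + 81.7 + 146 + 297 = 881.7.
Equity: weight = 357/881.7 = 0.4049; cost = 12.46%.
Preferred: weight = 81.7/881.7 = 0.0927; cost = 4.87%.
Convertible notes (debt portion): weight = 146/881.7 = 0.1656; after-tax cost = 5.98% × (1 − 37.9%) = 3.7136%.
Private placement notes: weight = 297/881.7 = 0.3368; after-tax cost = 3.31% × (1 − 37.9%) = 2.0555%.
WACC = 0.4049 × 12.4600% + 0.0927 × 4.8700% + 0.1656 × 3.7136% + 0.3368 × 2.0555% = 6.8036%.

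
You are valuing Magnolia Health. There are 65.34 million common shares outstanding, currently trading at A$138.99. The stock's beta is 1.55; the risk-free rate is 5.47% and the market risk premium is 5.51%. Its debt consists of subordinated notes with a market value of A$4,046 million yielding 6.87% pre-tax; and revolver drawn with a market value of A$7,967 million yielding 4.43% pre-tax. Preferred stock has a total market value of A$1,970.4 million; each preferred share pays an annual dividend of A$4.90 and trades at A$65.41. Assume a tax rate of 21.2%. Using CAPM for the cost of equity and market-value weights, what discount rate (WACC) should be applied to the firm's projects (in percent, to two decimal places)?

8.31%

Cost of equity via CAPM: Re = 5.47% + 1.55 × 5.51% = 14.0105%.
Cost of preferred: Rp = 4.9 / 65.41 = 7.4912%.
Market value of equity E = 138.99 × 65.34m = 9081.6066m.
Total capital V = 9081.6066 + 1970.4 + 4046 + 7967 = 23065.0066.
Equity: weight = 9081.6066/23065.0066 = 0.3937; cost = 14.0105%.
Preferred: weight = 1970.4/23065.0066 = 0.0854; cost = 7.4912%.
Subordinated notes: weight = 4046/23065.0066 = 0.1754; after-tax cost = 6.87% × (1 − 21.2%) = 5.4136%.
Revolver drawn: weight = 7967/23065.0066 = 0.3454; after-tax cost = 4.43% × (1 − 21.2%) = 3.4908%.
WACC = 0.3937 × 14.0105% + 0.0854 × 7.4912% + 0.1754 × 5.4136% + 0.3454 × 3.4908% = 8.3119%.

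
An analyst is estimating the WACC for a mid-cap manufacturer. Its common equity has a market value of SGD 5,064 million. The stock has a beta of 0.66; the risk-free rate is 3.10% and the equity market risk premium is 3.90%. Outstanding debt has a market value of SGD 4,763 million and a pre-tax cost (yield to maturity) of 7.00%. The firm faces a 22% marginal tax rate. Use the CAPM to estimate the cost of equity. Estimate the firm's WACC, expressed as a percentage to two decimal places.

Cost of equity via CAPM: Re = 3.1% + 0.66 × 3.9% = 5.6740%.
Total capital V = 5064 + 4763 = 9827.
Equity: weight = 5064/9827 = 0.5153; cost = 5.674%.
Debt: weight = 4763/9827 = 0.4847; after-tax cost = 7% × (1 − 22%) = 5.4600%.
WACC = 0.5153 × 5.6740% + 0.4847 × 5.4600% = 5.5703%.

5.57%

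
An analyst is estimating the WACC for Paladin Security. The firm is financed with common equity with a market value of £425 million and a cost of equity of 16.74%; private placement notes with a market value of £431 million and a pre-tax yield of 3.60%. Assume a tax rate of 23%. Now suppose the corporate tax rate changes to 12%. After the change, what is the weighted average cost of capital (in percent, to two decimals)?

9.91%

After the change:
Total capital V = 425 + 431 = 856.
Equity: weight = 425/856 = 0.4965; cost = 16.74%.
Private placement notes: weight = 431/856 = 0.5035; after-tax cost = 3.6% × (1 − 12%) = 3.1680%.
WACC = 0.4965 × 16.7400% + 0.5035 × 3.1680% = 9.9064%.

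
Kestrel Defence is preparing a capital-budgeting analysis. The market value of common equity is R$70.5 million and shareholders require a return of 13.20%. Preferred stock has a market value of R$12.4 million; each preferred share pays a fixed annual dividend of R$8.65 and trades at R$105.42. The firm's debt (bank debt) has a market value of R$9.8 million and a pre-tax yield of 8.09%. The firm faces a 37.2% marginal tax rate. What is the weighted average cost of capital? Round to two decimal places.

11.67%

Cost of preferred: Rp = 8.65 / 105.42 = 8.2053%.
Total capital V = 70.5 + 12.4 + 9.8 = 92.7.
Equity: weight = 70.5/92.7 = 0.7605; cost = 13.2%.
Preferred: weight = 12.4/92.7 = 0.1338; cost = 8.2053%.
Bank debt: weight = 9.8/92.7 = 0.1057; after-tax cost = 8.09% × (1 − 37.2%) = 5.0805%.
WACC = 0.7605 × 13.2000% + 0.1338 × 8.2053% + 0.1057 × 5.0805% = 11.6735%.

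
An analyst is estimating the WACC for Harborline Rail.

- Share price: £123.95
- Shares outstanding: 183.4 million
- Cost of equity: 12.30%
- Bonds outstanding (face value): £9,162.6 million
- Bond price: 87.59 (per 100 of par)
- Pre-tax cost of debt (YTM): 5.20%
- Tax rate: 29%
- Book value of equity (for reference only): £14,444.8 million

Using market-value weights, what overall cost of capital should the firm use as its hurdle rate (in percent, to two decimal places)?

Market value of equity E = 123.95 × 183.4m = 22732.43m. Market value of debt D = 9162.6m × 87.59/100 = 8025.52134m.
Total capital V = 22732.43 + 8025.52134 = 30757.95134.
Equity: weight = 22732.43/30757.95134 = 0.7391; cost = 12.3%.
Bonds outstanding: weight = 8025.52134/30757.95134 = 0.2609; after-tax cost = 5.2% × (1 − 29%) = 3.6920%.
WACC = 0.7391 × 12.3000% + 0.2609 × 3.6920% = 10.0540%.

10.05%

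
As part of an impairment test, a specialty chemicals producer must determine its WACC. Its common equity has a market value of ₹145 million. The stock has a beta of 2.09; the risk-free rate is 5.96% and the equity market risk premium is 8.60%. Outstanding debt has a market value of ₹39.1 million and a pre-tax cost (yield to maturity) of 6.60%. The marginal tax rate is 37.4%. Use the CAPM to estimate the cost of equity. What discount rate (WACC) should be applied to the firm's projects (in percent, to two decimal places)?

Cost of equity via CAPM: Re = 5.96% + 2.09 × 8.6% = 23.9340%.
Total capital V = 145 + 39.1 = 184.1.
Equity: weight = 145/184.1 = 0.7876; cost = 23.934%.
Debt: weight = 39.1/184.1 = 0.2124; after-tax cost = 6.6% × (1 − 37.4%) = 4.1316%.
WACC = 0.7876 × 23.9340% + 0.2124 × 4.1316% = 19.7283%.

19.73%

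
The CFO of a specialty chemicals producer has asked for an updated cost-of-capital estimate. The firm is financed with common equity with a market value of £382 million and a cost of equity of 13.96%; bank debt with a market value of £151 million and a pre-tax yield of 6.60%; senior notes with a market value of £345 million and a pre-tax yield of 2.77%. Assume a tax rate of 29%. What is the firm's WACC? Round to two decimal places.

7.65%

Total capital V = 382 + 151 + 345 = 878.
Equity: weight = 382/878 = 0.4351; cost = 13.96%.
Bank debt: weight = 151/878 = 0.1720; after-tax cost = 6.6% × (1 − 29%) = 4.6860%.
Senior notes: weight = 345/878 = 0.3929; after-tax cost = 2.77% × (1 − 29%) = 1.9667%.
WACC = 0.4351 × 13.9600% + 0.1720 × 4.6860% + 0.3929 × 1.9667% = 7.6524%.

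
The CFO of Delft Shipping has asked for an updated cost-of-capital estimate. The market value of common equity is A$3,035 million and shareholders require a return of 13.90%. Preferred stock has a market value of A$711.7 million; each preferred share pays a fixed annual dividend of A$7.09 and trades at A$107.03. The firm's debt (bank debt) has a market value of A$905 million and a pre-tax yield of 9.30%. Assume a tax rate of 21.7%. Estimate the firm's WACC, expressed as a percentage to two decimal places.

Cost of preferred: Rp = 7.09 / 107.03 = 6.6243%.
Total capital V = 3035 + 711.7 + 905 = 4651.7.
Equity: weight = 3035/4651.7 = 0.6524; cost = 13.9%.
Preferred: weight = 711.7/4651.7 = 0.1530; cost = 6.6243%.
Bank debt: weight = 905/4651.7 = 0.1946; after-tax cost = 9.3% × (1 − 21.7%) = 7.2819%.
WACC = 0.6524 × 13.9000% + 0.1530 × 6.6243% + 0.1946 × 7.2819% = 11.4993%.

11.50%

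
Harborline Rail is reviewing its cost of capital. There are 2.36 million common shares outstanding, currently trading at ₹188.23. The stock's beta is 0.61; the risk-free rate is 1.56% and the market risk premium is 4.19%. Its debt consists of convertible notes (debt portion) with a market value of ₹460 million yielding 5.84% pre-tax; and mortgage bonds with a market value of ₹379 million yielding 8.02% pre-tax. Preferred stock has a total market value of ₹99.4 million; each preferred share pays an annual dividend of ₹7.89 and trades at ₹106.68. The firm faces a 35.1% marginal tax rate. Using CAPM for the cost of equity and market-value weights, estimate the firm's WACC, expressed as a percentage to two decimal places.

Cost of equity via CAPM: Re = 1.56% + 0.61 × 4.19% = 4.1159%.
Cost of preferred: Rp = 7.89 / 106.68 = 7.3960%.
Market value of equity E = 188.23 × 2.36m = 444.2228m.
Total capital V = 444.2228 + 99.4 + 460 + 379 = 1382.6228.
Equity: weight = 444.2228/1382.6228 = 0.3213; cost = 4.1159%.
Preferred: weight = 99.4/1382.6228 = 0.0719; cost = 7.396%.
Convertible notes (debt portion): weight = 460/1382.6228 = 0.3327; after-tax cost = 5.84% × (1 − 35.1%) = 3.7902%.
Mortgage bonds: weight = 379/1382.6228 = 0.2741; after-tax cost = 8.02% × (1 − 35.1%) = 5.2050%.
WACC = 0.3213 × 4.1159% + 0.0719 × 7.3960% + 0.3327 × 3.7902% + 0.2741 × 5.2050% = 4.5419%.

4.54%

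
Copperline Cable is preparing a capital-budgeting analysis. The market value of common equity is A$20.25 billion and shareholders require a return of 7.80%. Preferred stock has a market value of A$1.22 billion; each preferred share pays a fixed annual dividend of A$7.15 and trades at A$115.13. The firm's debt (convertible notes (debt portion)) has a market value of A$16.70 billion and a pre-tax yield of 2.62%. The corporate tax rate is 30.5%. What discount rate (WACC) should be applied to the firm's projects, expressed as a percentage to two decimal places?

5.13%

Cost of preferred: Rp = 7.15 / 115.13 = 6.2104%.
Total capital V = 20.25 + 1.22 + 16.7 = 38.17.
Equity: weight = 20.25/38.17 = 0.5305; cost = 7.8%.
Preferred: weight = 1.22/38.17 = 0.0320; cost = 6.2104%.
Convertible notes (debt portion): weight = 16.7/38.17 = 0.4375; after-tax cost = 2.62% × (1 − 30.5%) = 1.8209%.
WACC = 0.5305 × 7.8000% + 0.0320 × 6.2104% + 0.4375 × 1.8209% = 5.1332%.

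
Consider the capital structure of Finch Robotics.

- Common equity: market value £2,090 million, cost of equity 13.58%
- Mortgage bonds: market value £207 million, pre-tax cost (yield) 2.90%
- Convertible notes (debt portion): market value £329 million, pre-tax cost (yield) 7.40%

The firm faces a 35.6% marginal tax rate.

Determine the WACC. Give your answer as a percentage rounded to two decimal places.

Total capital V = 2090 + 207 + 329 = 2626.
Equity: weight = 2090/2626 = 0.7959; cost = 13.58%.
Mortgage bonds: weight = 207/2626 = 0.0788; after-tax cost = 2.9% × (1 − 35.6%) = 1.8676%.
Convertible notes (debt portion): weight = 329/2626 = 0.1253; after-tax cost = 7.4% × (1 − 35.6%) = 4.7656%.
WACC = 0.7959 × 13.5800% + 0.0788 × 1.8676% + 0.1253 × 4.7656% = 11.5524%.

11.55%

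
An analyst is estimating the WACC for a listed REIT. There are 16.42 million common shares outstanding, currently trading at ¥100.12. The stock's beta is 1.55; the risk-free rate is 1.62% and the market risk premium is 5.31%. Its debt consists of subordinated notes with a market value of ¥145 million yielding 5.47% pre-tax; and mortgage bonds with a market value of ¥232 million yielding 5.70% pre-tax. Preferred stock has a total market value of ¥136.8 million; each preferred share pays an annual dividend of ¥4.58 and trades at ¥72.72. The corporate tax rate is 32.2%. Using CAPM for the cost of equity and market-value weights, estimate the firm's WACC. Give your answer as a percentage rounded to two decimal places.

8.57%

Cost of equity via CAPM: Re = 1.62% + 1.55 × 5.31% = 9.8505%.
Cost of preferred: Rp = 4.58 / 72.72 = 6.2981%.
Market value of equity E = 100.12 × 16.42m = 1643.9704m.
Total capital V = 1643.9704 + 136.8 + 145 + 232 = 2157.7704.
Equity: weight = 1643.9704/2157.7704 = 0.7619; cost = 9.8505%.
Preferred: weight = 136.8/2157.7704 = 0.0634; cost = 6.2981%.
Subordinated notes: weight = 145/2157.7704 = 0.0672; after-tax cost = 5.47% × (1 − 32.2%) = 3.7087%.
Mortgage bonds: weight = 232/2157.7704 = 0.1075; after-tax cost = 5.7% × (1 − 32.2%) = 3.8646%.
WACC = 0.7619 × 9.8505% + 0.0634 × 6.2981% + 0.0672 × 3.7087% + 0.1075 × 3.8646% = 8.5690%.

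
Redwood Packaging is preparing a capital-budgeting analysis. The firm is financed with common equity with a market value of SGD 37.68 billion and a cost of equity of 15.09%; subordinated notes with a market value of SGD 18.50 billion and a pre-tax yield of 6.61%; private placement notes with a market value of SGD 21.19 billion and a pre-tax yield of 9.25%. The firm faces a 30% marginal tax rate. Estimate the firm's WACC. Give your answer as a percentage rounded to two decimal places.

10.23%

Total capital V = 37.68 + 18.5 + 21.19 = 77.37.
Equity: weight = 37.68/77.37 = 0.4870; cost = 15.09%.
Subordinated notes: weight = 18.5/77.37 = 0.2391; after-tax cost = 6.61% × (1 − 30%) = 4.6270%.
Private placement notes: weight = 21.19/77.37 = 0.2739; after-tax cost = 9.25% × (1 − 30%) = 6.4750%.
WACC = 0.4870 × 15.0900% + 0.2391 × 4.6270% + 0.2739 × 6.4750% = 10.2287%.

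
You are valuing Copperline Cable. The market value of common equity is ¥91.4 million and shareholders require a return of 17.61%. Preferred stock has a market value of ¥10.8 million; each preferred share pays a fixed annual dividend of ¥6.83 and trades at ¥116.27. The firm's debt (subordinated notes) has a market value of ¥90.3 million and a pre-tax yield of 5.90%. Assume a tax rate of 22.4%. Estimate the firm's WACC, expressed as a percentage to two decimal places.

10.84%

Cost of preferred: Rp = 6.83 / 116.27 = 5.8743%.
Total capital V = 91.4 + 10.8 + 90.3 = 192.5.
Equity: weight = 91.4/192.5 = 0.4748; cost = 17.61%.
Preferred: weight = 10.8/192.5 = 0.0561; cost = 5.8743%.
Subordinated notes: weight = 90.3/192.5 = 0.4691; after-tax cost = 5.9% × (1 − 22.4%) = 4.5784%.
WACC = 0.4748 × 17.6100% + 0.0561 × 5.8743% + 0.4691 × 4.5784% = 10.8386%.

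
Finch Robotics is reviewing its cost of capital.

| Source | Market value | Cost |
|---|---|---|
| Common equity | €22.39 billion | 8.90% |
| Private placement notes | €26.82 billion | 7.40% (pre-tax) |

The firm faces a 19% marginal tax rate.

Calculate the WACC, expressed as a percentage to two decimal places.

7.32%

Total capital V = 22.39 + 26.82 = 49.21.
Equity: weight = 22.39/49.21 = 0.4550; cost = 8.9%.
Private placement notes: weight = 26.82/49.21 = 0.5450; after-tax cost = 7.4% × (1 − 19%) = 5.9940%.
WACC = 0.4550 × 8.9000% + 0.5450 × 5.9940% = 7.3162%.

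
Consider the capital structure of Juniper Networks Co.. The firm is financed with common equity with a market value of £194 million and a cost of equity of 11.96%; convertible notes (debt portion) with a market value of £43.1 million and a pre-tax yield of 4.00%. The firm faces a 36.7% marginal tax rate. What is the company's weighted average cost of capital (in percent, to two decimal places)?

10.25%

Total capital V = 194 + 43.1 = 237.1.
Equity: weight = 194/237.1 = 0.8182; cost = 11.96%.
Convertible notes (debt portion): weight = 43.1/237.1 = 0.1818; after-tax cost = 4% × (1 − 36.7%) = 2.5320%.
WACC = 0.8182 × 11.9600% + 0.1818 × 2.5320% = 10.2462%.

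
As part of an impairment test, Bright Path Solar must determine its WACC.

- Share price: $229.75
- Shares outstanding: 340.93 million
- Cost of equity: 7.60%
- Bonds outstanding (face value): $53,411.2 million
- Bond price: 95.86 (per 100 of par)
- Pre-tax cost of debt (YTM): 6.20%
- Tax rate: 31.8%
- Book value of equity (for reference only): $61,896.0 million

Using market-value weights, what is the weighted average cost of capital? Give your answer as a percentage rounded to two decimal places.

Market value of equity E = 229.75 × 340.93m = 78328.6675m. Market value of debt D = 53411.2m × 95.86/100 = 51199.97632m.
Total capital V = 78328.6675 + 51199.97632 = 129528.64382.
Equity: weight = 78328.6675/129528.64382 = 0.6047; cost = 7.6%.
Bonds outstanding: weight = 51199.97632/129528.64382 = 0.3953; after-tax cost = 6.2% × (1 − 31.8%) = 4.2284%.
WACC = 0.6047 × 7.6000% + 0.3953 × 4.2284% = 6.2673%.

6.27%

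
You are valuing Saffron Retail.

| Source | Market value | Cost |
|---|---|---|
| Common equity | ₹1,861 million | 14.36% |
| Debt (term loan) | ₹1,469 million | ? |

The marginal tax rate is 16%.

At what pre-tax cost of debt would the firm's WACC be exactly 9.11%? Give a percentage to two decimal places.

Total capital V = 1861 + 1469 = 3330.
Equity weight = 1861/3330 = 0.5589.
Term loan weight = 1469/3330 = 0.4411.
Equity contribution = 0.5589 × 14.36% = 8.0252%.
Remaining for debt = 9.11% − 8.0252% = 1.0848%.
Rd × (1 − 16%) × 0.4411 = 1.0848%  ⇒  Rd = 2.9274%.

2.93%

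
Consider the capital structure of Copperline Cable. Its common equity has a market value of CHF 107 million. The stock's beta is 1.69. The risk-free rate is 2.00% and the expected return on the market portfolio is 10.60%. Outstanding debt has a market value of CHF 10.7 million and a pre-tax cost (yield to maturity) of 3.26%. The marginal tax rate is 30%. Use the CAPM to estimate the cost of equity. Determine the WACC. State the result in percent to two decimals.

Market risk premium = 10.6% − 2.0% = 8.6%.
Cost of equity via CAPM: Re = 2.0% + 1.69 × 8.6% = 16.5340%.
Total capital V = 107 + 10.7 = 117.7.
Equity: weight = 107/117.7 = 0.9091; cost = 16.534%.
Debt: weight = 10.7/117.7 = 0.0909; after-tax cost = 3.26% × (1 − 30%) = 2.2820%.
WACC = 0.9091 × 16.5340% + 0.0909 × 2.2820% = 15.2384%.

15.24%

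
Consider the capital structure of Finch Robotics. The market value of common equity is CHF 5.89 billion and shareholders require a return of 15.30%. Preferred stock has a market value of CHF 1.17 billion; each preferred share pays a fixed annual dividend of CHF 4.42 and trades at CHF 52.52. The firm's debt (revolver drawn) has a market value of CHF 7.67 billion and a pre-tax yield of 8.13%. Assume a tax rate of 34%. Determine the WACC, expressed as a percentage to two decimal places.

Cost of preferred: Rp = 4.42 / 52.52 = 8.4158%.
Total capital V = 5.89 + 1.17 + 7.67 = 14.73.
Equity: weight = 5.89/14.73 = 0.3999; cost = 15.3%.
Preferred: weight = 1.17/14.73 = 0.0794; cost = 8.4158%.
Revolver drawn: weight = 7.67/14.73 = 0.5207; after-tax cost = 8.13% × (1 − 34%) = 5.3658%.
WACC = 0.3999 × 15.3000% + 0.0794 × 8.4158% + 0.5207 × 5.3658% = 9.5804%.

9.58%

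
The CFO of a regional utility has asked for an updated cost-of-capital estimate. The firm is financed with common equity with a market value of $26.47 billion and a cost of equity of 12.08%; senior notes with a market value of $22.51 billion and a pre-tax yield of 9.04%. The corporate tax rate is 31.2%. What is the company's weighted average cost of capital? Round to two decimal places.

9.39%

Total capital V = 26.47 + 22.51 = 48.98.
Equity: weight = 26.47/48.98 = 0.5404; cost = 12.08%.
Senior notes: weight = 22.51/48.98 = 0.4596; after-tax cost = 9.04% × (1 − 31.2%) = 6.2195%.
WACC = 0.5404 × 12.0800% + 0.4596 × 6.2195% = 9.3867%.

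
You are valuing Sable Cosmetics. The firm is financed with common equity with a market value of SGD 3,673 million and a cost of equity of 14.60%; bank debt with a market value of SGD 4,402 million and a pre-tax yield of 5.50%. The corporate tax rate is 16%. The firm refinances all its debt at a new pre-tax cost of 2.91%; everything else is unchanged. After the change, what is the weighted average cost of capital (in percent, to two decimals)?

7.97%

After the change:
Total capital V = 3673 + 4402 = 8075.
Equity: weight = 3673/8075 = 0.4549; cost = 14.6%.
Bank debt: weight = 4402/8075 = 0.5451; after-tax cost = 2.91% × (1 − 16%) = 2.4444%.
WACC = 0.4549 × 14.6000% + 0.5451 × 2.4444% = 7.9735%.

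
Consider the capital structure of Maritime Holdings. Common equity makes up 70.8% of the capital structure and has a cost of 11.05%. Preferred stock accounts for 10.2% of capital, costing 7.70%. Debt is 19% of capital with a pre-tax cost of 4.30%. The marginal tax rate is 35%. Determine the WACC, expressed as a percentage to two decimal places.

After-tax cost of debt = 4.3% × (1 − 35%) = 2.7950%.
WACC = 0.708 × 11.0500% + 0.102 × 7.7000% + 0.190 × 2.7950% = 9.1399%.

9.14%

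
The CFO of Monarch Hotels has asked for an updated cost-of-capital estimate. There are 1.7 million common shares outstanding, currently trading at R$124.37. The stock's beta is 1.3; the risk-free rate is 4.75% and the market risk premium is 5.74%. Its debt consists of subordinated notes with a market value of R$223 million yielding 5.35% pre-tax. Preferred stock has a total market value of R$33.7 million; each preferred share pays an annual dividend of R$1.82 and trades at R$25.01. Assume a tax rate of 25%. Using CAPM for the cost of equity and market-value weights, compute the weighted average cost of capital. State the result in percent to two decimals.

7.95%

Cost of equity via CAPM: Re = 4.75% + 1.3 × 5.74% = 12.2120%.
Cost of preferred: Rp = 1.82 / 25.01 = 7.2771%.
Market value of equity E = 124.37 × 1.7m = 211.429m.
Total capital V = 211.429 + 33.7 + 223 = 468.129.
Equity: weight = 211.429/468.129 = 0.4516; cost = 12.212%.
Preferred: weight = 33.7/468.129 = 0.0720; cost = 7.2771%.
Subordinated notes: weight = 223/468.129 = 0.4764; after-tax cost = 5.35% × (1 − 25%) = 4.0125%.
WACC = 0.4516 × 12.2120% + 0.0720 × 7.2771% + 0.4764 × 4.0125% = 7.9508%.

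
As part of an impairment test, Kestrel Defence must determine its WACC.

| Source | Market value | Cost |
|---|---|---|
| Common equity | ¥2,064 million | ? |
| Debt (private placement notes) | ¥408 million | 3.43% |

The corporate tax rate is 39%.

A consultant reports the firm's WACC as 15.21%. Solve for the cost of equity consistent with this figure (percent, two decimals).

Total capital V = 2064 + 408 = 2472.
Equity weight = 2064/2472 = 0.8350.
Private placement notes weight = 408/2472 = 0.1650.
Debt contribution = 0.1650 × 3.43% × (1 − 39%) = 0.3453%.
Required equity contribution = 15.21% − 0.3453% = 14.8647%.
Re = 14.8647% / 0.8350 = 17.8030%.

17.80%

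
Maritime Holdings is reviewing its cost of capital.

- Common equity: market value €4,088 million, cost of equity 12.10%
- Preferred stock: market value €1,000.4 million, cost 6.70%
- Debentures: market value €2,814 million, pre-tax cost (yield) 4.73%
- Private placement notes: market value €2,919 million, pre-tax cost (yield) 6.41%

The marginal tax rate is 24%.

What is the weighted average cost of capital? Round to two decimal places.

Total capital V = 4088 + 1000.4 + 2814 + 2919 = 10821.4.
Equity: weight = 4088/10821.4 = 0.3778; cost = 12.1%.
Preferred: weight = 1000.4/10821.4 = 0.0924; cost = 6.7%.
Debentures: weight = 2814/10821.4 = 0.2600; after-tax cost = 4.73% × (1 − 24%) = 3.5948%.
Private placement notes: weight = 2919/10821.4 = 0.2697; after-tax cost = 6.41% × (1 − 24%) = 4.8716%.
WACC = 0.3778 × 12.1000% + 0.0924 × 6.7000% + 0.2600 × 3.5948% + 0.2697 × 4.8716% = 7.4393%.

7.44%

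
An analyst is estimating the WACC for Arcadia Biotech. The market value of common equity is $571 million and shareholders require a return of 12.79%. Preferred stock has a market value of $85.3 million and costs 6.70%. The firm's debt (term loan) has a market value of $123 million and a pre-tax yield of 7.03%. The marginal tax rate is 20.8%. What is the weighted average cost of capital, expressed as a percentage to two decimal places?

10.98%

Total capital V = 571 + 85.3 + 123 = 779.3.
Equity: weight = 571/779.3 = 0.7327; cost = 12.79%.
Preferred: weight = 85.3/779.3 = 0.1095; cost = 6.7%.
Term loan: weight = 123/779.3 = 0.1578; after-tax cost = 7.03% × (1 − 20.8%) = 5.5678%.
WACC = 0.7327 × 12.7900% + 0.1095 × 6.7000% + 0.1578 × 5.5678% = 10.9835%.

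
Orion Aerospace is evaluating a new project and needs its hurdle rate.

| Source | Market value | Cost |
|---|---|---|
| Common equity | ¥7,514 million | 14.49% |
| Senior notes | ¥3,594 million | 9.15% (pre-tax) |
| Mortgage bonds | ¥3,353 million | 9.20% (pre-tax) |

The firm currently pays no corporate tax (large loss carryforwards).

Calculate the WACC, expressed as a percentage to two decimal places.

Total capital V = 7514 + 3594 + 3353 = 14461.
Equity: weight = 7514/14461 = 0.5196; cost = 14.49%.
Senior notes: weight = 3594/14461 = 0.2485; after-tax cost = 9.15% × (1 − 0%) = 9.1500%.
Mortgage bonds: weight = 3353/14461 = 0.2319; after-tax cost = 9.2% × (1 − 0%) = 9.2000%.
WACC = 0.5196 × 14.4900% + 0.2485 × 9.1500% + 0.2319 × 9.2000% = 11.9363%.

11.94%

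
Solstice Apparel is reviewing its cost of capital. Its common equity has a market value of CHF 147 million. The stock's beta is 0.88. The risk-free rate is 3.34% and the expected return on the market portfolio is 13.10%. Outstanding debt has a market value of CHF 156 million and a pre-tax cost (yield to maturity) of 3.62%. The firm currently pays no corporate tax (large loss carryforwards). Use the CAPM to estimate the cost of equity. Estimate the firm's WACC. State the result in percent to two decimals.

7.65%

Market risk premium = 13.1% − 3.34% = 9.76%.
Cost of equity via CAPM: Re = 3.34% + 0.88 × 9.76% = 11.9288%.
Total capital V = 147 + 156 = 303.
Equity: weight = 147/303 = 0.4851; cost = 11.9288%.
Debt: weight = 156/303 = 0.5149; after-tax cost = 3.62% × (1 − 0%) = 3.6200%.
WACC = 0.4851 × 11.9288% + 0.5149 × 3.6200% = 7.6510%.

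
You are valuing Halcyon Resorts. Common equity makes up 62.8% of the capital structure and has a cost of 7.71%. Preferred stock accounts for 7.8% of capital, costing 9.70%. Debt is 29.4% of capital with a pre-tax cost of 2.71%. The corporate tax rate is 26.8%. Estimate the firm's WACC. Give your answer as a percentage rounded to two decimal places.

6.18%

After-tax cost of debt = 2.71% × (1 − 26.8%) = 1.9837%.
WACC = 0.628 × 7.7100% + 0.078 × 9.7000% + 0.294 × 1.9837% = 6.1817%.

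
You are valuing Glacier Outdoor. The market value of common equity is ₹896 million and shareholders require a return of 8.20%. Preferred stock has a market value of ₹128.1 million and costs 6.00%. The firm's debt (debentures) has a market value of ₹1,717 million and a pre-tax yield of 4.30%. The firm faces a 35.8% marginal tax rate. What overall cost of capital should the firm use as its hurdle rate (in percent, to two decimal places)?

4.69%

Total capital V = 896 + 128.1 + 1717 = 2741.1.
Equity: weight = 896/2741.1 = 0.3269; cost = 8.2%.
Preferred: weight = 128.1/2741.1 = 0.0467; cost = 6%.
Debentures: weight = 1717/2741.1 = 0.6264; after-tax cost = 4.3% × (1 − 35.8%) = 2.7606%.
WACC = 0.3269 × 8.2000% + 0.0467 × 6.0000% + 0.6264 × 2.7606% = 4.6900%.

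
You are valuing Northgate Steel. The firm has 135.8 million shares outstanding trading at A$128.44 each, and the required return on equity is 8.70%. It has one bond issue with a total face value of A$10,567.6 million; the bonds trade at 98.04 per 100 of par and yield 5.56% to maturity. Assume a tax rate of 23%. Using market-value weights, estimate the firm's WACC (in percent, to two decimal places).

Market value of equity E = 128.44 × 135.8m = 17442.152m. Market value of debt D = 10567.6m × 98.04/100 = 10360.47504m.
Total capital V = 17442.152 + 10360.47504 = 27802.62704.
Equity: weight = 17442.152/27802.62704 = 0.6274; cost = 8.7%.
Bonds outstanding: weight = 10360.47504/27802.62704 = 0.3726; after-tax cost = 5.56% × (1 − 23%) = 4.2812%.
WACC = 0.6274 × 8.7000% + 0.3726 × 4.2812% = 7.0534%.

7.05%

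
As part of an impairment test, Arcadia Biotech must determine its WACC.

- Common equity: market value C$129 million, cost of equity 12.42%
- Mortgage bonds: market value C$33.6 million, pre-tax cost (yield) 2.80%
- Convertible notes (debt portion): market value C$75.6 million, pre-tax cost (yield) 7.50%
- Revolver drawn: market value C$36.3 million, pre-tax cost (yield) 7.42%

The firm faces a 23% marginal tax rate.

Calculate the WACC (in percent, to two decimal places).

8.45%

Total capital V = 129 + 33.6 + 75.6 + 36.3 = 274.5.
Equity: weight = 129/274.5 = 0.4699; cost = 12.42%.
Mortgage bonds: weight = 33.6/274.5 = 0.1224; after-tax cost = 2.8% × (1 − 23%) = 2.1560%.
Convertible notes (debt portion): weight = 75.6/274.5 = 0.2754; after-tax cost = 7.5% × (1 − 23%) = 5.7750%.
Revolver drawn: weight = 36.3/274.5 = 0.1322; after-tax cost = 7.42% × (1 − 23%) = 5.7134%.
WACC = 0.4699 × 12.4200% + 0.1224 × 2.1560% + 0.2754 × 5.7750% + 0.1322 × 5.7134% = 8.4467%.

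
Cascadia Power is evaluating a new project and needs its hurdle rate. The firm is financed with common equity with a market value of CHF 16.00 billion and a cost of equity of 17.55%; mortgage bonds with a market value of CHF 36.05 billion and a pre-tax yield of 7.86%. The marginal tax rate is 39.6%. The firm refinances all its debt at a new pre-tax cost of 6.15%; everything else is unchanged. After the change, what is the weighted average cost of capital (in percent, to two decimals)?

7.97%

After the change:
Total capital V = 16 + 36.05 = 52.05.
Equity: weight = 16/52.05 = 0.3074; cost = 17.55%.
Mortgage bonds: weight = 36.05/52.05 = 0.6926; after-tax cost = 6.15% × (1 − 39.6%) = 3.7146%.
WACC = 0.3074 × 17.5500% + 0.6926 × 3.7146% = 7.9676%.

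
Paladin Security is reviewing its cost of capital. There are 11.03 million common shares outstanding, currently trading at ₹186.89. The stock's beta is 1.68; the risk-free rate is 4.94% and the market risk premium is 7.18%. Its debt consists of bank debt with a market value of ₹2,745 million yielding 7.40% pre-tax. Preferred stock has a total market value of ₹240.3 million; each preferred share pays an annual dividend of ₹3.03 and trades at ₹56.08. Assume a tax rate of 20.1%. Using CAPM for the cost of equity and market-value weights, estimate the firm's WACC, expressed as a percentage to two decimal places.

10.42%

Cost of equity via CAPM: Re = 4.94% + 1.68 × 7.18% = 17.0024%.
Cost of preferred: Rp = 3.03 / 56.08 = 5.4030%.
Market value of equity E = 186.89 × 11.03m = 2061.3967m.
Total capital V = 2061.3967 + 240.3 + 2745 = 5046.6967.
Equity: weight = 2061.3967/5046.6967 = 0.4085; cost = 17.0024%.
Preferred: weight = 240.3/5046.6967 = 0.0476; cost = 5.403%.
Bank debt: weight = 2745/5046.6967 = 0.5439; after-tax cost = 7.4% × (1 − 20.1%) = 5.9126%.
WACC = 0.4085 × 17.0024% + 0.0476 × 5.4030% + 0.5439 × 5.9126% = 10.4181%.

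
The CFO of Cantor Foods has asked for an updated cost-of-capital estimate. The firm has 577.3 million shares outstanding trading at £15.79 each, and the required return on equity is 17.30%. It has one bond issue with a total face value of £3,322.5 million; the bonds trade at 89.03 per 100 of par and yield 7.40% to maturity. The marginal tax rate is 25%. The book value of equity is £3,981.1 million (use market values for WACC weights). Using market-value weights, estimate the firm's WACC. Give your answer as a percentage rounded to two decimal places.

Market value of equity E = 15.79 × 577.3m = 9115.567m. Market value of debt D = 3322.5m × 89.03/100 = 2958.02175m.
Total capital V = 9115.567 + 2958.02175 = 12073.58875.
Equity: weight = 9115.567/12073.58875 = 0.7550; cost = 17.3%.
Bonds outstanding: weight = 2958.02175/12073.58875 = 0.2450; after-tax cost = 7.4% × (1 − 25%) = 5.5500%.
WACC = 0.7550 × 17.3000% + 0.2450 × 5.5500% = 14.4213%.

14.42%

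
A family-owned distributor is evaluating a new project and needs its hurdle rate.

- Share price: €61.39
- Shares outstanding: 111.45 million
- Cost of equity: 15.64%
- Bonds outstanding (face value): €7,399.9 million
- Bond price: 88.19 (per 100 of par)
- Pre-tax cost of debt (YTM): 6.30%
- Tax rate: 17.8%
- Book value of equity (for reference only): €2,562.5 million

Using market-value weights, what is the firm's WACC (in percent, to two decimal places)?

10.53%

Market value of equity E = 61.39 × 111.45m = 6841.9155m. Market value of debt D = 7399.9m × 88.19/100 = 6525.97181m.
Total capital V = 6841.9155 + 6525.97181 = 13367.88731.
Equity: weight = 6841.9155/13367.88731 = 0.5118; cost = 15.64%.
Bonds outstanding: weight = 6525.97181/13367.88731 = 0.4882; after-tax cost = 6.3% × (1 − 17.8%) = 5.1786%.
WACC = 0.5118 × 15.6400% + 0.4882 × 5.1786% = 10.5329%.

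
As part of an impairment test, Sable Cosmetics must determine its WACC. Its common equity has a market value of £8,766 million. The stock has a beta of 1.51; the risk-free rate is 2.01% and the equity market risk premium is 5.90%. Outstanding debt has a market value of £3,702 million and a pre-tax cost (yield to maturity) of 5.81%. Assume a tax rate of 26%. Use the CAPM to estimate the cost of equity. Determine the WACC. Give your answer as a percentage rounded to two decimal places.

8.95%

Cost of equity via CAPM: Re = 2.01% + 1.51 × 5.9% = 10.9190%.
Total capital V = 8766 + 3702 = 12468.
Equity: weight = 8766/12468 = 0.7031; cost = 10.919%.
Debt: weight = 3702/12468 = 0.2969; after-tax cost = 5.81% × (1 − 26%) = 4.2994%.
WACC = 0.7031 × 10.9190% + 0.2969 × 4.2994% = 8.9535%.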